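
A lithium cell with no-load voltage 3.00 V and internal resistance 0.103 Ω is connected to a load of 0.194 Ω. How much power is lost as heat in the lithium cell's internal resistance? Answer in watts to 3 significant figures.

The source's internal resistance is just another series element carrying I; its dissipation is I²r.
I = ε / (r + R) = 3.00 / (0.103 + 0.194) = 10.10 A
P_int = I² r = (10.10)² × 0.103 = 10.51 W

10.5 W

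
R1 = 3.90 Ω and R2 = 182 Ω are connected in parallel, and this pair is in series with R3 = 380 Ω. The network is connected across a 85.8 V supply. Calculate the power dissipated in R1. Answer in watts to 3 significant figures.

0.187 W

Combine R1 and R2 into their parallel equivalent first, reducing the network to two series resistors.
R_p = (3.90×182)/(3.90+182) = 3.818 Ω
R_total = R_p + 380 = 3.818 + 380 = 383.8 Ω
I = V / R_total = 85.8 / 383.8 = 0.2235 A
Voltage across the parallel pair: V_p = I × R_p = 0.2235 × 3.818 = 0.8535 V
R1 has V_p across it, so P = V_p²/R1.
P_R1 = (0.8535)² / 3.90 = 0.1868 W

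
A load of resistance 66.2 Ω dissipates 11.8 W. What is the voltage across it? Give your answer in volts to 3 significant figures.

27.9 V

Rearranging the power relation for the two known quantities gives V = √(P R).
V = √(11.8 × 66.2) = 27.95 V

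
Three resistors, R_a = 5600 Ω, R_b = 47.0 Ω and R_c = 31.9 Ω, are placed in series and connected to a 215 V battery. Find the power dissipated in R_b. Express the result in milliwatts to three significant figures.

In a series string the same current flows through every resistor — find that current, then P = I²R for the one we want.
R_total = 5600 + 47.0 + 31.9 = 5679 Ω
I = V / R_total = 215 / 5679 = 0.03786 A
P_R_b = I² × R_b = (0.03786)² × 47.0 = 0.06737 W

67.4 mW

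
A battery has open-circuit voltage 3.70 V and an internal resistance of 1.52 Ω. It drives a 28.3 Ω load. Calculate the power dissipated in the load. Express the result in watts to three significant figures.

0.436 W

With r and R in series, I = ε/(r+R); the load dissipates I²R.
I = ε / (r + R) = 3.70 / (1.52 + 28.3) = 0.1241 A
P_load = I² R = (0.1241)² × 28.3 = 0.4357 W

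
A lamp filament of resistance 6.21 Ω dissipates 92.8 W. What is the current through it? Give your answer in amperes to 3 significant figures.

3.87 A

The two known quantities fix the third via I = √(P / R).
I = √(92.8 / 6.21) = 3.866 A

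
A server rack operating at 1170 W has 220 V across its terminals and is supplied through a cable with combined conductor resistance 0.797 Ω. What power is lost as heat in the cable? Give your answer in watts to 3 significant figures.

22.5 W

Line loss is just I²R for the cable — we know both I and R_line directly.
I = P / V = 1170 / 220 = 5.318 A through the cable.
P_line = I² R_line = (5.318)² × 0.797 = 22.54 W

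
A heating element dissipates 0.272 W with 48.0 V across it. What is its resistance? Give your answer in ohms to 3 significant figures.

From P = V I = I²R = V²/R, with the two given quantities we get R = V² / P.
R = (48.0)² / 0.272 = 8471 Ω

8470 Ω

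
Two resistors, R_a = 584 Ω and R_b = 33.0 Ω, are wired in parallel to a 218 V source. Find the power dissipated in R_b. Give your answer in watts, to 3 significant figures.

1440 W

Parallel branches share the same voltage; P = V²/R gives the branch power in one step.
P_R_b = V² / R_b = (218)² / 33.0 Ω = 1440 W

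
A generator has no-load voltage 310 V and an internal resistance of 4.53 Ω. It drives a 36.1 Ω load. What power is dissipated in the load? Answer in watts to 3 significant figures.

2100 W

Find the circuit current first, then P = I²R for the load (series elements share I).
I = ε / (r + R) = 310 / (4.53 + 36.1) = 7.630 A
P_load = I² R = (7.630)² × 36.1 = 2102 W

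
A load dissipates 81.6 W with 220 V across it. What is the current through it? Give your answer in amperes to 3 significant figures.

The two known quantities fix the third via I = P / V.
I = 81.6 / 220 = 0.3709 A

0.371 A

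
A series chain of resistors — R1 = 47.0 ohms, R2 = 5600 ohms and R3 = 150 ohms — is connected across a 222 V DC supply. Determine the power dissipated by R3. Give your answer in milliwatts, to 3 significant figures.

Series elements share the same current, so find I first, then use P = I²R.
R_total = 47.0 + 5600 + 150 = 5797 Ω
I = V / R_total = 222 / 5797 = 0.03830 A
P_R3 = I² × R3 = (0.03830)² × 150 = 0.2200 W

220 mW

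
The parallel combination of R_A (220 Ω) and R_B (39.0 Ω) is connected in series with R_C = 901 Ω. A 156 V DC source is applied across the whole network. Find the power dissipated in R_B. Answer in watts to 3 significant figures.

0.785 W

First find R_p for the parallel pair, then treat R_p + R_C as a series loop.
R_p = (220×39.0)/(220+39.0) = 33.13 Ω
R_total = R_p + 901 = 33.13 + 901 = 934.1 Ω
I = V / R_total = 156 / 934.1 = 0.1670 A
Voltage across the parallel pair: V_p = I × R_p = 0.1670 × 33.13 = 5.532 V
Use P = V²/R for R_B with V = V_p.
P_R_B = (5.532)² / 39.0 = 0.7848 W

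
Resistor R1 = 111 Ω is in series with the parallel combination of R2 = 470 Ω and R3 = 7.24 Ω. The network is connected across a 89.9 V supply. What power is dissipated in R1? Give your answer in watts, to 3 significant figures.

First combine the parallel branches into one equivalent R_p, then R1 + R_p is a series pair.
R_p = (470×7.24)/(470+7.24) = 7.130 Ω
R_total = 111 + 7.130 = 118.1 Ω
I = V / R_total = 89.9 / 118.1 = 0.7610 A
R1 is in the main series path, so its power is I²R1.
P_R1 = (0.7610)² × 111 = 64.29 W

64.3 W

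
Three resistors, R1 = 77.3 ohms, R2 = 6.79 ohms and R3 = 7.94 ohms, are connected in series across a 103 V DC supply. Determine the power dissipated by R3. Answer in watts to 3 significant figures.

Since the resistors are in series they all carry the loop current I = V/R_total; the power in any one is I²R.
R_total = 77.3 + 6.79 + 7.94 = 92.03 Ω
I = V / R_total = 103 / 92.03 = 1.119 A
P_R3 = I² × R3 = (1.119)² × 7.94 = 9.946 W

9.95 W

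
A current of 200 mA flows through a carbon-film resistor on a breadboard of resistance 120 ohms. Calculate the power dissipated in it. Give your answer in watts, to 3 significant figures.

Current and resistance are given, so P = I²R is the direct form.
P = (0.2000 A)² × 120 Ω = 4.800 W

4.80 W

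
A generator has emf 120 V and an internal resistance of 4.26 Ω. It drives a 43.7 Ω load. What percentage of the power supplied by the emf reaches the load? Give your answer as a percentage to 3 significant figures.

91.1 %

Efficiency is P_load / P_total. With a series r and R sharing the same I, P = I²R for each, so η = R/(R+r).
η = R / (R + r) = 43.7 / (43.7 + 4.26) = 0.9112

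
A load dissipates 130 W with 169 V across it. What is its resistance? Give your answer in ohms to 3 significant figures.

220 Ω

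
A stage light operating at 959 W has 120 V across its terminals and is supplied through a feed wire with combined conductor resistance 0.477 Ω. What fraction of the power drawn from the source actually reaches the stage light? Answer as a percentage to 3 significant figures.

96.9 %

I = P / V = 959 / 120 = 7.992 A through the feed wire.
P_line = I² R_line = (7.992)² × 0.477 = 30.46 W
P_source = P_load + P_line = 959.0 + 30.46 = 989.5 W
η = P_load / P_source = 959.0 / 989.5 = 0.9692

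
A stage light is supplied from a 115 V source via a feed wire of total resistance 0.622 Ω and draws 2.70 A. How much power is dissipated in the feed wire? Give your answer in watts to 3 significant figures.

4.53 W

Line loss is just I²R for the cable — we know both I and R_line directly.
The feed wire carries the full 2.70 A.
P_line = I² R_line = (2.700)² × 0.622 = 4.534 W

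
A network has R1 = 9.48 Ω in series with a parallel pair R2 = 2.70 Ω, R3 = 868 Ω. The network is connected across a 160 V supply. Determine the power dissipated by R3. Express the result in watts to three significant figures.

1.44 W

First combine the parallel branches into one equivalent R_p, then R1 + R_p is a series pair.
R_p = (2.70×868)/(2.70+868) = 2.692 Ω
R_total = 9.48 + 2.692 = 12.17 Ω
I = V / R_total = 160 / 12.17 = 13.15 A
Voltage across the parallel pair: V_p = I × R_p = 13.15 × 2.692 = 35.38 V
R3 is across V_p, so use P = V²/R for that branch.
P_R3 = (35.38)² / 868 = 1.442 W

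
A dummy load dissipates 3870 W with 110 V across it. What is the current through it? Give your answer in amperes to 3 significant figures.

Rearranging the power relation for the two known quantities gives I = P / V.
I = 3870 / 110 = 35.18 A

35.2 A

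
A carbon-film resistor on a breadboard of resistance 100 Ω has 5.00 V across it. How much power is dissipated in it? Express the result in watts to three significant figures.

Voltage and resistance are given, so P = V²/R is the one-step route.
P = (5.00 V)² / 100 Ω = 0.2500 W

0.250 W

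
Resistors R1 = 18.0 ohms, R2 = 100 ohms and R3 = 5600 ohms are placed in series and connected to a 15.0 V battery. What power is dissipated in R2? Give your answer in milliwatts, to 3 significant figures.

0.688 mW

Every series element carries the same I. Get I from the total resistance, then P = I² × R2.
R_total = 18.0 + 100 + 5600 = 5718 Ω
I = V / R_total = 15.0 / 5718 = 0.002623 A
P_R2 = I² × R2 = (0.002623)² × 100 = 0.0006882 W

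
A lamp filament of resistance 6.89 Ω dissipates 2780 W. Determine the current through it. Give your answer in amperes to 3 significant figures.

Inverting the appropriate power form: I = √(P / R).
I = √(2780 / 6.89) = 20.09 A

20.1 A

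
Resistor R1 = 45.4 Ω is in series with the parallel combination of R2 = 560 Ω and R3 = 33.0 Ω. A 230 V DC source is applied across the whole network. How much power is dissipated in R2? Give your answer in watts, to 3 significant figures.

Reduce the parallel pair to R_p first; the network is then a simple series string.
R_p = (560×33.0)/(560+33.0) = 31.16 Ω
R_total = 45.4 + 31.16 = 76.56 Ω
I = V / R_total = 230 / 76.56 = 3.004 A
Voltage across the parallel pair: V_p = I × R_p = 3.004 × 31.16 = 93.62 V
R2 sees V_p directly, so P = V_p² / R2.
P_R2 = (93.62)² / 560 = 15.65 W

15.7 W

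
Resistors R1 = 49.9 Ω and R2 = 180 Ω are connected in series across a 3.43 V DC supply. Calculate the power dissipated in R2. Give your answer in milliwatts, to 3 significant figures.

40.1 mW

In a series string the same current flows through every resistor — find that current, then P = I²R for the one we want.
R_total = 49.9 + 180 = 229.9 Ω
I = V / R_total = 3.43 / 229.9 = 0.01492 A
P_R2 = I² × R2 = (0.01492)² × 180 = 0.04007 W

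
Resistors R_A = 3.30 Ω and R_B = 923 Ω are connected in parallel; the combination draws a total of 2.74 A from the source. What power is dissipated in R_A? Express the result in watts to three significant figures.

Only the total current is stated, so first find the parallel equivalent to get the voltage across the combination.
1/R_eq = 1/3.30 + 1/923 ⇒ R_eq = 3.288 Ω
V = I_total × R_eq = 2.740 × 3.288 = 9.010 V
P_R_A = V² / R_A = (9.010)² / 3.30 = 24.60 W

24.6 W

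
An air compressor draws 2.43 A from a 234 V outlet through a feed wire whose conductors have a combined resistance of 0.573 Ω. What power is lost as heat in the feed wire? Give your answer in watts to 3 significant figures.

3.38 W

Only the current and the line resistance are needed for the I²R loss.
The feed wire carries the full 2.43 A.
P_line = I² R_line = (2.430)² × 0.573 = 3.384 W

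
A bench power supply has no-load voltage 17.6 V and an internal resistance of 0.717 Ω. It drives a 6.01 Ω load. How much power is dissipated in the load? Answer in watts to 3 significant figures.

41.1 W

The internal resistance and the load are in series, so the same I flows through both; get I from ε/(r+R), then I²R for the load.
I = ε / (r + R) = 17.6 / (0.717 + 6.01) = 2.616 A
P_load = I² R = (2.616)² × 6.01 = 41.14 W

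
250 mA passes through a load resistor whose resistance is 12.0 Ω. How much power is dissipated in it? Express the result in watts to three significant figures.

Current and resistance are given, so P = I²R is the direct form.
P = (0.2500 A)² × 12.0 Ω = 0.7500 W

0.750 W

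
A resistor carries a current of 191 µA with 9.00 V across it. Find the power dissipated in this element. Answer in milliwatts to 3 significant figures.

V and I are known directly — P = V I, no intermediate step needed.
P = 9.00 V × 0.0001910 A = 0.001719 W

1.72 mW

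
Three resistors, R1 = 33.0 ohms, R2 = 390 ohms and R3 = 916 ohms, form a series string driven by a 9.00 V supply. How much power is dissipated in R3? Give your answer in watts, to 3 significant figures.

0.0414 W

In a series string the same current flows through every resistor — find that current, then P = I²R for the one we want.
R_total = 33.0 + 390 + 916 = 1339 Ω
I = V / R_total = 9.00 / 1339 = 0.006721 A
P_R3 = I² × R3 = (0.006721)² × 916 = 0.04138 W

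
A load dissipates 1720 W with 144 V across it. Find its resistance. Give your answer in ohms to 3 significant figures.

12.1 Ω

Rearranging the power relation for the two known quantities gives R = V² / P.
R = (144)² / 1720 = 12.06 Ω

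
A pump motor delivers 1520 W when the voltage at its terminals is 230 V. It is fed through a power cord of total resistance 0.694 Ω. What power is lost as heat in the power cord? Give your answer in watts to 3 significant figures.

The power cord and load are in series, so the same current flows in both; the loss is I²R_line.
I = P / V = 1520 / 230 = 6.609 A through the power cord.
P_line = I² R_line = (6.609)² × 0.694 = 30.31 W

30.3 W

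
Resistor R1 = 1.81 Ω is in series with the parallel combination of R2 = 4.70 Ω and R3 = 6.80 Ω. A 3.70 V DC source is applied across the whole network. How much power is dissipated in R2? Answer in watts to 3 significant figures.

Reduce the parallel pair to R_p first; the network is then a simple series string.
R_p = (4.70×6.80)/(4.70+6.80) = 2.779 Ω
R_total = 1.81 + 2.779 = 4.589 Ω
I = V / R_total = 3.70 / 4.589 = 0.8063 A
Voltage across the parallel pair: V_p = I × R_p = 0.8063 × 2.779 = 2.241 V
With V_p across R2, its power is V_p²/R2.
P_R2 = (2.241)² / 4.70 = 1.068 W

1.07 W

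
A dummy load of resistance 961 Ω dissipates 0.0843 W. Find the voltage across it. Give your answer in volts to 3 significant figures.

From P = V I = I²R = V²/R, with the two given quantities we get V = √(P R).
V = √(0.0843 × 961) = 9.001 V

9.00 V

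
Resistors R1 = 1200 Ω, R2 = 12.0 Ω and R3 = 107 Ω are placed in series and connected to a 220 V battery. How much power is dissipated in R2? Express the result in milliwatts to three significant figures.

Since the resistors are in series they all carry the loop current I = V/R_total; the power in any one is I²R.
R_total = 1200 + 12.0 + 107 = 1319 Ω
I = V / R_total = 220 / 1319 = 0.1668 A
P_R2 = I² × R2 = (0.1668)² × 12.0 = 0.3338 W

334 mW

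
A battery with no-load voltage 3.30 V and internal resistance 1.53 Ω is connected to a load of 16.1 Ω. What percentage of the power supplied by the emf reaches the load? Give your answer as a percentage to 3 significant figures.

The source delivers εI, of which I²R reaches the load and I²r is lost; since I is common, η = R/(R+r).
η = R / (R + r) = 16.1 / (16.1 + 1.53) = 0.9132

91.3 %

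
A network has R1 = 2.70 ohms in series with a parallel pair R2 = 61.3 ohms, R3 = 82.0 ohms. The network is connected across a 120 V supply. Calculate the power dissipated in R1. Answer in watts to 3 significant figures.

27.2 W

Reduce the parallel pair to R_p first; the network is then a simple series string.
R_p = (61.3×82.0)/(61.3+82.0) = 35.08 Ω
R_total = 2.70 + 35.08 = 37.78 Ω
I = V / R_total = 120 / 37.78 = 3.176 A
All the current flows through R1; use P = I²R.
P_R1 = (3.176)² × 2.70 = 27.24 W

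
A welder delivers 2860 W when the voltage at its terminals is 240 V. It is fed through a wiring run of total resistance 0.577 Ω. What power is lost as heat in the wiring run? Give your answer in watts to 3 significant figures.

81.9 W

Only the current and the line resistance are needed for the I²R loss.
I = P / V = 2860 / 240 = 11.92 A through the wiring run.
P_line = I² R_line = (11.92)² × 0.577 = 81.94 W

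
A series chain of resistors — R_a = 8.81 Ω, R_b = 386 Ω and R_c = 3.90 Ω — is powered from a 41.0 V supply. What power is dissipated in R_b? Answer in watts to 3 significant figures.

The current is common to all series resistors; compute it, then apply P = I²R for the target.
R_total = 8.81 + 386 + 3.90 = 398.7 Ω
I = V / R_total = 41.0 / 398.7 = 0.1028 A
P_R_b = I² × R_b = (0.1028)² × 386 = 4.082 W

4.08 W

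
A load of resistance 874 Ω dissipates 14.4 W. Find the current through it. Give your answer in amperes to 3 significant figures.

Inverting the appropriate power form: I = √(P / R).
I = √(14.4 / 874) = 0.1284 A

0.128 A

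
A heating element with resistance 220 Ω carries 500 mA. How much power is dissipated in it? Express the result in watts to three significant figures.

55.0 W

The current through and the resistance of the element are both given; use P = I²R.
P = (0.5000 A)² × 220 Ω = 55.00 W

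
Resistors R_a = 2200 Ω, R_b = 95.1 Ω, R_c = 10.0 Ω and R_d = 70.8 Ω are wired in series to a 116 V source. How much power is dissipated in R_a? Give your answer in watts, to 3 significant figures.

The current is common to all series resistors; compute it, then apply P = I²R for the target.
R_total = 2200 + 95.1 + 10.0 + 70.8 = 2376 Ω
I = V / R_total = 116 / 2376 = 0.04882 A
P_R_a = I² × R_a = (0.04882)² × 2200 = 5.244 W

5.24 W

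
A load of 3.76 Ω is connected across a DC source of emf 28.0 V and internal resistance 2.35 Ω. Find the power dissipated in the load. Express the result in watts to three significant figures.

79.0 W

With r and R in series, I = ε/(r+R); the load dissipates I²R.
I = ε / (r + R) = 28.0 / (2.35 + 3.76) = 4.583 A
P_load = I² R = (4.583)² × 3.76 = 78.96 W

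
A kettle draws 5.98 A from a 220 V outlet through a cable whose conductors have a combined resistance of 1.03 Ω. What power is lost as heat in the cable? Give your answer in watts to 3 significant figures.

36.8 W

The cable is a series resistance carrying the load current; its dissipation is I²R_line.
The cable carries the full 5.98 A.
P_line = I² R_line = (5.980)² × 1.03 = 36.83 W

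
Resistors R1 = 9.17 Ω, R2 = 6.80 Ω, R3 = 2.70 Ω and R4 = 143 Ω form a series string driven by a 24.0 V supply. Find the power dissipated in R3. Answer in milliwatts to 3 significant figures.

Every series element carries the same I. Get I from the total resistance, then P = I² × R3.
R_total = 9.17 + 6.80 + 2.70 + 143 = 161.7 Ω
I = V / R_total = 24.0 / 161.7 = 0.1485 A
P_R3 = I² × R3 = (0.1485)² × 2.70 = 0.05950 W

59.5 mW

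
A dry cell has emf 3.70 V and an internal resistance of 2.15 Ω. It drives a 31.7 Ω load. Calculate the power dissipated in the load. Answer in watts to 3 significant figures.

0.379 W

Find the circuit current first, then P = I²R for the load (series elements share I).
I = ε / (r + R) = 3.70 / (2.15 + 31.7) = 0.1093 A
P_load = I² R = (0.1093)² × 31.7 = 0.3787 W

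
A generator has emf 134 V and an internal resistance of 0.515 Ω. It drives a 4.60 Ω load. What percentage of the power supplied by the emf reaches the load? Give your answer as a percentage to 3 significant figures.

89.9 %

η = P_load/(P_load+P_int) = I²R/(I²R+I²r) = R/(R+r) — the I² cancels for series elements.
η = R / (R + r) = 4.60 / (4.60 + 0.515) = 0.8993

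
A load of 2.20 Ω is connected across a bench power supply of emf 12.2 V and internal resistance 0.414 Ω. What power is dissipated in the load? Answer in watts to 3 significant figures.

Find the circuit current first, then P = I²R for the load (series elements share I).
I = ε / (r + R) = 12.2 / (0.414 + 2.20) = 4.667 A
P_load = I² R = (4.667)² × 2.20 = 47.92 W

47.9 W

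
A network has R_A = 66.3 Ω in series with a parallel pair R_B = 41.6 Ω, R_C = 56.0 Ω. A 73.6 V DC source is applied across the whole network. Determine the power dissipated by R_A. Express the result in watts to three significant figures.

Replace R_B and R_C with their parallel equivalent so the circuit becomes R_A in series with R_p.
R_p = (41.6×56.0)/(41.6+56.0) = 23.87 Ω
R_total = 66.3 + 23.87 = 90.17 Ω
I = V / R_total = 73.6 / 90.17 = 0.8162 A
R_A is in the main series path, so its power is I²R_A.
P_R_A = (0.8162)² × 66.3 = 44.17 W

44.2 W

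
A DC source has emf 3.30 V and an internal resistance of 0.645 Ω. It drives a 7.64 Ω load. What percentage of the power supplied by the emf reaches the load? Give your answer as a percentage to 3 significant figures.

Efficiency is P_load / P_total. With a series r and R sharing the same I, P = I²R for each, so η = R/(R+r).
η = R / (R + r) = 7.64 / (7.64 + 0.645) = 0.9221

92.2 %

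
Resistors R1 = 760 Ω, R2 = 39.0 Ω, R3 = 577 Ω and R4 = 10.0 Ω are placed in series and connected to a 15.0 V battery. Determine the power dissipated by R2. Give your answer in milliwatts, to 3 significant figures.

The current is common to all series resistors; compute it, then apply P = I²R for the target.
R_total = 760 + 39.0 + 577 + 10.0 = 1386 Ω
I = V / R_total = 15.0 / 1386 = 0.01082 A
P_R2 = I² × R2 = (0.01082)² × 39.0 = 0.004568 W

4.57 mW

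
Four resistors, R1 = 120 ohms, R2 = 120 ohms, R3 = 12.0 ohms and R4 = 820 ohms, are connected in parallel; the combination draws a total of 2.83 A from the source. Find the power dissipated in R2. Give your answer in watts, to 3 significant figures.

6.51 W

Parallel branches share V, not I — compute V via R_eq, then use V²/R for the target branch.
1/R_eq = 1/120 + 1/120 + 1/12.0 + 1/820 ⇒ R_eq = 9.880 Ω
V = I_total × R_eq = 2.830 × 9.880 = 27.96 V
P_R2 = V² / R2 = (27.96)² / 120 = 6.514 W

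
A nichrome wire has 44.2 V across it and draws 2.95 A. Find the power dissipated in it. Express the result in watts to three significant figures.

130 W

Since both terminal voltage and current are stated, P = V I gives the power in one step.
P = 44.2 V × 2.950 A = 130.4 W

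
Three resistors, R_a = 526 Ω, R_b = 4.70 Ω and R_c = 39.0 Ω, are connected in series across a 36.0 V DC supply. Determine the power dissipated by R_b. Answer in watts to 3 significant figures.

Series elements share the same current, so find I first, then use P = I²R.
R_total = 526 + 4.70 + 39.0 = 569.7 Ω
I = V / R_total = 36.0 / 569.7 = 0.06319 A
P_R_b = I² × R_b = (0.06319)² × 4.70 = 0.01877 W

0.0188 W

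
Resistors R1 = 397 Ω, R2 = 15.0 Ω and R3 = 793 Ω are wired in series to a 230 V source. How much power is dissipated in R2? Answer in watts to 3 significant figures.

0.546 W

The current is common to all series resistors; compute it, then apply P = I²R for the target.
R_total = 397 + 15.0 + 793 = 1205 Ω
I = V / R_total = 230 / 1205 = 0.1909 A
P_R2 = I² × R2 = (0.1909)² × 15.0 = 0.5465 W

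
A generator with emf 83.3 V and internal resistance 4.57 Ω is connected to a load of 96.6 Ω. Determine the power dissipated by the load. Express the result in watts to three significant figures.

Load and internal resistance form a series loop — compute the loop current, then the load power via I²R.
I = ε / (r + R) = 83.3 / (4.57 + 96.6) = 0.8234 A
P_load = I² R = (0.8234)² × 96.6 = 65.49 W

65.5 W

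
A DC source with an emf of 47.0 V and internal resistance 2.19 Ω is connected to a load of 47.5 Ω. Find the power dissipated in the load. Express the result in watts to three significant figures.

42.5 W

The internal resistance and the load are in series, so the same I flows through both; get I from ε/(r+R), then I²R for the load.
I = ε / (r + R) = 47.0 / (2.19 + 47.5) = 0.9459 A
P_load = I² R = (0.9459)² × 47.5 = 42.50 W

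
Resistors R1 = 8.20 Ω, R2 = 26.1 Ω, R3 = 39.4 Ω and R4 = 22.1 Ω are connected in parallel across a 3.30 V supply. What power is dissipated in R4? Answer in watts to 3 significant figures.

Every branch has 3.30 V across it, so for R4 the power is simply V²/R.
P_R4 = V² / R4 = (3.30)² / 22.1 Ω = 0.4928 W

0.493 W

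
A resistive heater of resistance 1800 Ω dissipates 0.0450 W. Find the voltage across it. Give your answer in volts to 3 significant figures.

From P = V I = I²R = V²/R, with the two given quantities we get V = √(P R).
V = √(0.0450 × 1800) = 9.000 V

9.00 V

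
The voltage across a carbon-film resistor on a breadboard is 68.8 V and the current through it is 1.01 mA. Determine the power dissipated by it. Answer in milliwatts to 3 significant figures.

69.5 mW

With V and I both given, power follows immediately from P = V I.
P = 68.8 V × 0.001010 A = 0.06949 W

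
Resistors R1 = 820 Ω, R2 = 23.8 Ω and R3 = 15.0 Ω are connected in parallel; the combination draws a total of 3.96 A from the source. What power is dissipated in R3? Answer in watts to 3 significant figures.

86.6 W

Parallel branches share V, not I — compute V via R_eq, then use V²/R for the target branch.
1/R_eq = 1/820 + 1/23.8 + 1/15.0 ⇒ R_eq = 9.099 Ω
V = I_total × R_eq = 3.960 × 9.099 = 36.03 V
P_R3 = V² / R3 = (36.03)² / 15.0 = 86.55 W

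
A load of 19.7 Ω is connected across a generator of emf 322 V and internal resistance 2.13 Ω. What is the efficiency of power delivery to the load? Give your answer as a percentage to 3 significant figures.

90.2 %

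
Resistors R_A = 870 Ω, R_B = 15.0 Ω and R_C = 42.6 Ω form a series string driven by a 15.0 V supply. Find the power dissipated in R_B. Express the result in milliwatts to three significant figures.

3.92 mW

Every series element carries the same I. Get I from the total resistance, then P = I² × R_B.
R_total = 870 + 15.0 + 42.6 = 927.6 Ω
I = V / R_total = 15.0 / 927.6 = 0.01617 A
P_R_B = I² × R_B = (0.01617)² × 15.0 = 0.003922 W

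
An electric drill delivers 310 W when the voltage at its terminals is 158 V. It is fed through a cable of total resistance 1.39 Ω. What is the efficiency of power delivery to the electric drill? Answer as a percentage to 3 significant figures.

98.3 %

I = P / V = 310 / 158 = 1.962 A through the cable.
P_line = I² R_line = (1.962)² × 1.39 = 5.351 W
P_source = P_load + P_line = 310.0 + 5.351 = 315.4 W
η = P_load / P_source = 310.0 / 315.4 = 0.9830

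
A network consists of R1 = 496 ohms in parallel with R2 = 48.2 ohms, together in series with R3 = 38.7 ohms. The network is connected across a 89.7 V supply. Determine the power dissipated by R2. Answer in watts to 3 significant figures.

47.2 W

Collapse the R1‖R2 pair into one equivalent R_p; then R_p and R3 form a series string.
R_p = (496×48.2)/(496+48.2) = 43.93 Ω
R_total = R_p + 38.7 = 43.93 + 38.7 = 82.63 Ω
I = V / R_total = 89.7 / 82.63 = 1.086 A
Voltage across the parallel pair: V_p = I × R_p = 1.086 × 43.93 = 47.69 V
Use P = V²/R for R2 with V = V_p.
P_R2 = (47.69)² / 48.2 = 47.18 W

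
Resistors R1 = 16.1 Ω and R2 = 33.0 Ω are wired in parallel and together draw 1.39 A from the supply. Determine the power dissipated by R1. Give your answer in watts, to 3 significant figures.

14.1 W

Parallel branches share V, not I — compute V via R_eq, then use V²/R for the target branch.
1/R_eq = 1/16.1 + 1/33.0 ⇒ R_eq = 10.82 Ω
V = I_total × R_eq = 1.390 × 10.82 = 15.04 V
P_R1 = V² / R1 = (15.04)² / 16.1 = 14.05 W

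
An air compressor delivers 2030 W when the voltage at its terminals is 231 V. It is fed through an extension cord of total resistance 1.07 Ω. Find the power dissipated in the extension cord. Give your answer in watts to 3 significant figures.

The extension cord is a series resistance carrying the load current; its dissipation is I²R_line.
I = P / V = 2030 / 231 = 8.788 A through the extension cord.
P_line = I² R_line = (8.788)² × 1.07 = 82.63 W

82.6 W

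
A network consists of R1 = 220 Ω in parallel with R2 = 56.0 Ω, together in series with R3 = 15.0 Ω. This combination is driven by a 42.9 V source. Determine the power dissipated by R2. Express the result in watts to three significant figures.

18.4 W

First find R_p for the parallel pair, then treat R_p + R3 as a series loop.
R_p = (220×56.0)/(220+56.0) = 44.64 Ω
R_total = R_p + 15.0 = 44.64 + 15.0 = 59.64 Ω
I = V / R_total = 42.9 / 59.64 = 0.7193 A
Voltage across the parallel pair: V_p = I × R_p = 0.7193 × 44.64 = 32.11 V
R2 has V_p across it, so P = V_p²/R2.
P_R2 = (32.11)² / 56.0 = 18.41 W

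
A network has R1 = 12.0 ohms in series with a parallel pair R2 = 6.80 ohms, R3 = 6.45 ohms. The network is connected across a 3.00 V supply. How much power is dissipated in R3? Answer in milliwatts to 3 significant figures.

Replace R2 and R3 with their parallel equivalent so the circuit becomes R1 in series with R_p.
R_p = (6.80×6.45)/(6.80+6.45) = 3.310 Ω
R_total = 12.0 + 3.310 = 15.31 Ω
I = V / R_total = 3.00 / 15.31 = 0.1959 A
Voltage across the parallel pair: V_p = I × R_p = 0.1959 × 3.310 = 0.6486 V
With V_p across R3, its power is V_p²/R3.
P_R3 = (0.6486)² / 6.45 = 0.06523 W

65.2 mW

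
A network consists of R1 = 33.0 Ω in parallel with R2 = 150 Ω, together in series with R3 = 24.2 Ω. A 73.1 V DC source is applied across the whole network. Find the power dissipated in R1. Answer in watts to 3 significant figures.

45.1 W

Collapse the R1‖R2 pair into one equivalent R_p; then R_p and R3 form a series string.
R_p = (33.0×150)/(33.0+150) = 27.05 Ω
R_total = R_p + 24.2 = 27.05 + 24.2 = 51.25 Ω
I = V / R_total = 73.1 / 51.25 = 1.426 A
Voltage across the parallel pair: V_p = I × R_p = 1.426 × 27.05 = 38.58 V
R1 sits across V_p; its power is V_p²/R.
P_R1 = (38.58)² / 33.0 = 45.11 W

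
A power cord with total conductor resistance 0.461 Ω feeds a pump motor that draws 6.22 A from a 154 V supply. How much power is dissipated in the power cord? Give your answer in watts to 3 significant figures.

Only the current and the line resistance are needed for the I²R loss.
The power cord carries the full 6.22 A.
P_line = I² R_line = (6.220)² × 0.461 = 17.84 W

17.8 W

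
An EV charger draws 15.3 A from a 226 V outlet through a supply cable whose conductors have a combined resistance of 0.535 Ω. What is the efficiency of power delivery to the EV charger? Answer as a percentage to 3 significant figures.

The supply cable carries the full 15.3 A.
P_line = I² R_line = (15.30)² × 0.535 = 125.2 W
P_source = V I = 226 × 15.30 = 3458 W; P_load = 3333 W
η = P_load / P_source = 3333 / 3458 = 0.9638

96.4 %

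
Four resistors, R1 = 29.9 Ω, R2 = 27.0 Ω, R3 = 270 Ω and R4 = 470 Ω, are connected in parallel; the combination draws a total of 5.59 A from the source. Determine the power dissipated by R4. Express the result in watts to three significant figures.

The branches share the same voltage, but only the total current is given — find V from the equivalent resistance first.
1/R_eq = 1/29.9 + 1/27.0 + 1/270 + 1/470 ⇒ R_eq = 13.10 Ω
V = I_total × R_eq = 5.590 × 13.10 = 73.25 V
P_R4 = V² / R4 = (73.25)² / 470 = 11.42 W

11.4 W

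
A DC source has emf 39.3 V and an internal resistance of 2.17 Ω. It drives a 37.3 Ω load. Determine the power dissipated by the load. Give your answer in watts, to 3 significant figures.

37.0 W

With r and R in series, I = ε/(r+R); the load dissipates I²R.
I = ε / (r + R) = 39.3 / (2.17 + 37.3) = 0.9957 A
P_load = I² R = (0.9957)² × 37.3 = 36.98 W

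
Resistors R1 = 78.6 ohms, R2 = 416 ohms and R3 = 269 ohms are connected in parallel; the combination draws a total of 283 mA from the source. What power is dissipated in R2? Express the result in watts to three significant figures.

We need the common branch voltage; get it from I_total × R_eq, then P = V²/R for the branch.
1/R_eq = 1/78.6 + 1/416 + 1/269 ⇒ R_eq = 53.07 Ω
V = I_total × R_eq = 0.2830 × 53.07 = 15.02 V
P_R2 = V² / R2 = (15.02)² / 416 = 0.5422 W

0.542 W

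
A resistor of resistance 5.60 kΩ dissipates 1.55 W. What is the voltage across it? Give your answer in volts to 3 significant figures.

From P = V I = I²R = V²/R, with the two given quantities we get V = √(P R).
V = √(1.55 × 5600) = 93.17 V

93.2 V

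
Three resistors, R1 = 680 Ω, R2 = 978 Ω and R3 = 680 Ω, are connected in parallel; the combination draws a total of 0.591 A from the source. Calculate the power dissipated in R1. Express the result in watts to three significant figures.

32.7 W

The branches share the same voltage, but only the total current is given — find V from the equivalent resistance first.
1/R_eq = 1/680 + 1/978 + 1/680 ⇒ R_eq = 252.3 Ω
V = I_total × R_eq = 0.5910 × 252.3 = 149.1 V
P_R1 = V² / R1 = (149.1)² / 680 = 32.69 W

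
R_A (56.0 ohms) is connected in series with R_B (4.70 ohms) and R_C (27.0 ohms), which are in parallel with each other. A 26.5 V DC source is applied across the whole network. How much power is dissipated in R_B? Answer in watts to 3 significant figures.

Replace R_B and R_C with their parallel equivalent so the circuit becomes R_A in series with R_p.
R_p = (4.70×27.0)/(4.70+27.0) = 4.003 Ω
R_total = 56.0 + 4.003 = 60.00 Ω
I = V / R_total = 26.5 / 60.00 = 0.4416 A
Voltage across the parallel pair: V_p = I × R_p = 0.4416 × 4.003 = 1.768 V
With V_p across R_B, its power is V_p²/R_B.
P_R_B = (1.768)² / 4.70 = 0.6650 W

0.665 W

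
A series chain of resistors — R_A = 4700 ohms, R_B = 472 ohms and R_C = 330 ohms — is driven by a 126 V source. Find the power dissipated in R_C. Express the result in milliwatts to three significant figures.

Since the resistors are in series they all carry the loop current I = V/R_total; the power in any one is I²R.
R_total = 4700 + 472 + 330 = 5502 Ω
I = V / R_total = 126 / 5502 = 0.02290 A
P_R_C = I² × R_C = (0.02290)² × 330 = 0.1731 W

173 mW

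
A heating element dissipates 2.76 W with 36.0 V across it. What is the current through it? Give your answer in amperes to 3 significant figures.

From P = V I = I²R = V²/R, with the two given quantities we get I = P / V.
I = 2.76 / 36.0 = 0.07667 A

0.0767 A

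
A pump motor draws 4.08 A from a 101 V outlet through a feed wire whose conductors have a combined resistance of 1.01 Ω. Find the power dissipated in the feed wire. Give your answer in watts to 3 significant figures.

The feed wire and load are in series, so the same current flows in both; the loss is I²R_line.
The feed wire carries the full 4.08 A.
P_line = I² R_line = (4.080)² × 1.01 = 16.81 W

16.8 W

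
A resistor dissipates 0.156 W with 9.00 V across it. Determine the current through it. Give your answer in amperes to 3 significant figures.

0.0173 A

Rearranging the power relation for the two known quantities gives I = P / V.
I = 0.156 / 9.00 = 0.01733 A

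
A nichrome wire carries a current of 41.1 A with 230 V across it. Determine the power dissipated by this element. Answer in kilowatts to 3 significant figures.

9.45 kW

With V and I both given, power follows immediately from P = V I.
P = 230 V × 41.10 A = 9453 W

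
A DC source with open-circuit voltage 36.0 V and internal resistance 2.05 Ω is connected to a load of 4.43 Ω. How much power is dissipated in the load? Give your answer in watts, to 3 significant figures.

137 W

Load and internal resistance form a series loop — compute the loop current, then the load power via I²R.
I = ε / (r + R) = 36.0 / (2.05 + 4.43) = 5.556 A
P_load = I² R = (5.556)² × 4.43 = 136.7 W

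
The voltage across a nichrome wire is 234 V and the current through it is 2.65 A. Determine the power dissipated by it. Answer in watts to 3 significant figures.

With V and I both given, power follows immediately from P = V I.
P = 234 V × 2.650 A = 620.1 W

620 W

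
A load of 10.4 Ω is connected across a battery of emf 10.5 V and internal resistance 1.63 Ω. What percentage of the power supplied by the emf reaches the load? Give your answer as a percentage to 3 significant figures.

86.5 %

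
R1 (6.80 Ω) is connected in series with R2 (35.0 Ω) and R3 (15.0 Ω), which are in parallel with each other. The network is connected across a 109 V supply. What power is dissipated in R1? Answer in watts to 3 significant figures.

Reduce the parallel pair to R_p first; the network is then a simple series string.
R_p = (35.0×15.0)/(35.0+15.0) = 10.50 Ω
R_total = 6.80 + 10.50 = 17.30 Ω
I = V / R_total = 109 / 17.30 = 6.301 A
The full supply current passes through R1: P = I²R.
P_R1 = (6.301)² × 6.80 = 269.9 W

270 W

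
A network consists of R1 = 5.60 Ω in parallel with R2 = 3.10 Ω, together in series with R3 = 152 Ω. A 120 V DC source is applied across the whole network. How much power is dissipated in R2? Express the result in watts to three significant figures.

0.780 W

Collapse the R1‖R2 pair into one equivalent R_p; then R_p and R3 form a series string.
R_p = (5.60×3.10)/(5.60+3.10) = 1.995 Ω
R_total = R_p + 152 = 1.995 + 152 = 154.0 Ω
I = V / R_total = 120 / 154.0 = 0.7792 A
Voltage across the parallel pair: V_p = I × R_p = 0.7792 × 1.995 = 1.555 V
Use P = V²/R for R2 with V = V_p.
P_R2 = (1.555)² / 3.10 = 0.7799 W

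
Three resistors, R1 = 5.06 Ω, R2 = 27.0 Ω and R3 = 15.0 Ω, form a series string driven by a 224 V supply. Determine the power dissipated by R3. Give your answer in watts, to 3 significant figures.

340 W

Series elements share the same current, so find I first, then use P = I²R.
R_total = 5.06 + 27.0 + 15.0 = 47.06 Ω
I = V / R_total = 224 / 47.06 = 4.760 A
P_R3 = I² × R3 = (4.760)² × 15.0 = 339.8 W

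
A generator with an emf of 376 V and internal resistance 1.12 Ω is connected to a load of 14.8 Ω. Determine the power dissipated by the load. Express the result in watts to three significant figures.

8260 W

With r and R in series, I = ε/(r+R); the load dissipates I²R.
I = ε / (r + R) = 376 / (1.12 + 14.8) = 23.62 A
P_load = I² R = (23.62)² × 14.8 = 8256 W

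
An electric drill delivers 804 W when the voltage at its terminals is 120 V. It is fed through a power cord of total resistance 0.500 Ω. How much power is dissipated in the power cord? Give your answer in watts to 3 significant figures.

Line loss is just I²R for the cable — we know both I and R_line directly.
I = P / V = 804 / 120 = 6.700 A through the power cord.
P_line = I² R_line = (6.700)² × 0.500 = 22.45 W

22.4 W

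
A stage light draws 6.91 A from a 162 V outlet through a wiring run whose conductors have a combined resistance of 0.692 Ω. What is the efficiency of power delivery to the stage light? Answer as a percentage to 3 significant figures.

97.0 %

The wiring run carries the full 6.91 A.
P_line = I² R_line = (6.910)² × 0.692 = 33.04 W
P_source = V I = 162 × 6.910 = 1119 W; P_load = 1086 W
η = P_load / P_source = 1086 / 1119 = 0.9705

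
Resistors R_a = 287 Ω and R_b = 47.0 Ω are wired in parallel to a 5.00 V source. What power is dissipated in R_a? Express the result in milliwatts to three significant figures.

87.1 mW

Parallel branches share the same voltage; P = V²/R gives the branch power in one step.
P_R_a = V² / R_a = (5.00)² / 287 Ω = 0.08711 W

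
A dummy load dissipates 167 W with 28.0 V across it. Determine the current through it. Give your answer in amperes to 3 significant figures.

5.96 A

From P = V I = I²R = V²/R, with the two given quantities we get I = P / V.
I = 167 / 28.0 = 5.964 A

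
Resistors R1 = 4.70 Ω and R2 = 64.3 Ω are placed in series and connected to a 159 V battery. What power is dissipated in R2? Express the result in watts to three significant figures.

The current is common to all series resistors; compute it, then apply P = I²R for the target.
R_total = 4.70 + 64.3 = 69.00 Ω
I = V / R_total = 159 / 69.00 = 2.304 A
P_R2 = I² × R2 = (2.304)² × 64.3 = 341.4 W

341 W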